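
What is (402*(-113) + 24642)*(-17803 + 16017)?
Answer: 37120224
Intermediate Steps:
(402*(-113) + 24642)*(-17803 + 16017) = (-45426 + 24642)*(-1786) = -20784*(-1786) = 37120224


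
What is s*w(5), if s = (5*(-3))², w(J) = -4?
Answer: -900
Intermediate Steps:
s = 225 (s = (-15)² = 225)
s*w(5) = 225*(-4) = -900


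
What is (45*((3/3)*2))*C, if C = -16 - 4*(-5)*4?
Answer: 5760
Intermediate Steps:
C = 64 (C = -16 + 20*4 = -16 + 80 = 64)
(45*((3/3)*2))*C = (45*((3/3)*2))*64 = (45*(((⅓)*3)*2))*64 = (45*(1*2))*64 = (45*2)*64 = 90*64 = 5760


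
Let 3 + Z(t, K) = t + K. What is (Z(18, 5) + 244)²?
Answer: 69696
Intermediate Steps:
Z(t, K) = -3 + K + t (Z(t, K) = -3 + (t + K) = -3 + (K + t) = -3 + K + t)
(Z(18, 5) + 244)² = ((-3 + 5 + 18) + 244)² = (20 + 244)² = 264² = 69696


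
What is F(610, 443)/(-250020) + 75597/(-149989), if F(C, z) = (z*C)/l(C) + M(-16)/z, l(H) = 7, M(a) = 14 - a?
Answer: -546905435306/830630532627 ≈ -0.65842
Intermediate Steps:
F(C, z) = 30/z + C*z/7 (F(C, z) = (z*C)/7 + (14 - 1*(-16))/z = (C*z)*(⅐) + (14 + 16)/z = C*z/7 + 30/z = 30/z + C*z/7)
F(610, 443)/(-250020) + 75597/(-149989) = (30/443 + (⅐)*610*443)/(-250020) + 75597/(-149989) = (30*(1/443) + 270230/7)*(-1/250020) + 75597*(-1/149989) = (30/443 + 270230/7)*(-1/250020) - 75597/149989 = (119712100/3101)*(-1/250020) - 75597/149989 = -5985605/38765601 - 75597/149989 = -546905435306/830630532627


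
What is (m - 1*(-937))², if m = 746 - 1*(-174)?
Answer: 3448449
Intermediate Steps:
m = 920 (m = 746 + 174 = 920)
(m - 1*(-937))² = (920 - 1*(-937))² = (920 + 937)² = 1857² = 3448449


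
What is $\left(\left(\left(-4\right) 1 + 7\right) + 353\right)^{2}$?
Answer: $126736$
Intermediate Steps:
$\left(\left(\left(-4\right) 1 + 7\right) + 353\right)^{2} = \left(\left(-4 + 7\right) + 353\right)^{2} = \left(3 + 353\right)^{2} = 356^{2} = 126736$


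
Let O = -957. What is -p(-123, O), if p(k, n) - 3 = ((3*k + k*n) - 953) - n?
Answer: -117349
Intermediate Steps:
p(k, n) = -950 - n + 3*k + k*n (p(k, n) = 3 + (((3*k + k*n) - 953) - n) = 3 + ((-953 + 3*k + k*n) - n) = 3 + (-953 - n + 3*k + k*n) = -950 - n + 3*k + k*n)
-p(-123, O) = -(-950 - 1*(-957) + 3*(-123) - 123*(-957)) = -(-950 + 957 - 369 + 117711) = -1*117349 = -117349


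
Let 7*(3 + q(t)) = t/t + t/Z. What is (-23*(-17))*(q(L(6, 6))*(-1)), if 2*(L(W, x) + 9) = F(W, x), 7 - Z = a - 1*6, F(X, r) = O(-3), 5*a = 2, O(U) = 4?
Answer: 72335/63 ≈ 1148.2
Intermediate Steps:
a = ⅖ (a = (⅕)*2 = ⅖ ≈ 0.40000)
F(X, r) = 4
Z = 63/5 (Z = 7 - (⅖ - 1*6) = 7 - (⅖ - 6) = 7 - 1*(-28/5) = 7 + 28/5 = 63/5 ≈ 12.600)
L(W, x) = -7 (L(W, x) = -9 + (½)*4 = -9 + 2 = -7)
q(t) = -20/7 + 5*t/441 (q(t) = -3 + (t/t + t/(63/5))/7 = -3 + (1 + t*(5/63))/7 = -3 + (1 + 5*t/63)/7 = -3 + (⅐ + 5*t/441) = -20/7 + 5*t/441)
(-23*(-17))*(q(L(6, 6))*(-1)) = (-23*(-17))*((-20/7 + (5/441)*(-7))*(-1)) = 391*((-20/7 - 5/63)*(-1)) = 391*(-185/63*(-1)) = 391*(185/63) = 72335/63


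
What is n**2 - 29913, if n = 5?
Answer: -29888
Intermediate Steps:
n**2 - 29913 = 5**2 - 29913 = 25 - 29913 = -29888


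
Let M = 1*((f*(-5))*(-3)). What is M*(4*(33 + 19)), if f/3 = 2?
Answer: 18720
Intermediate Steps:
f = 6 (f = 3*2 = 6)
M = 90 (M = 1*((6*(-5))*(-3)) = 1*(-30*(-3)) = 1*90 = 90)
M*(4*(33 + 19)) = 90*(4*(33 + 19)) = 90*(4*52) = 90*208 = 18720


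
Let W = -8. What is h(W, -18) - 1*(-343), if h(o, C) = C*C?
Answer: 667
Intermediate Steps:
h(o, C) = C²
h(W, -18) - 1*(-343) = (-18)² - 1*(-343) = 324 + 343 = 667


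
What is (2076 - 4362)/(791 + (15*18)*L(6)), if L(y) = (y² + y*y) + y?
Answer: -2286/21851 ≈ -0.10462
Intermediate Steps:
L(y) = y + 2*y² (L(y) = (y² + y²) + y = 2*y² + y = y + 2*y²)
(2076 - 4362)/(791 + (15*18)*L(6)) = (2076 - 4362)/(791 + (15*18)*(6*(1 + 2*6))) = -2286/(791 + 270*(6*(1 + 12))) = -2286/(791 + 270*(6*13)) = -2286/(791 + 270*78) = -2286/(791 + 21060) = -2286/21851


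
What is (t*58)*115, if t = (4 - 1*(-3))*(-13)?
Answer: -606970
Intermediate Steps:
t = -91 (t = (4 + 3)*(-13) = 7*(-13) = -91)
(t*58)*115 = -91*58*115 = -5278*115 = -606970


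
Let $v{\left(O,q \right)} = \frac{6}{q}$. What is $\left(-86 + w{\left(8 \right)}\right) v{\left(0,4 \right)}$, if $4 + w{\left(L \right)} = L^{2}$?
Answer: $-39$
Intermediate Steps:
$w{\left(L \right)} = -4 + L^{2}$
$\left(-86 + w{\left(8 \right)}\right) v{\left(0,4 \right)} = \left(-86 - \left(4 - 8^{2}\right)\right) \frac{6}{4} = \left(-86 + \left(-4 + 64\right)\right) 6 \cdot \frac{1}{4} = \left(-86 + 60\right) \frac{3}{2} = \left(-26\right) \frac{3}{2} = -39$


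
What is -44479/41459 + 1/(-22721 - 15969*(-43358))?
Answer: -74614457407121/69548343968180 ≈ -1.0728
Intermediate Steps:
-44479/41459 + 1/(-22721 - 15969*(-43358)) = -44479*1/41459 - 1/43358/(-38690) = -44479/41459 - 1/38690*(-1/43358) = -44479/41459 + 1/1677521020 = -74614457407121/69548343968180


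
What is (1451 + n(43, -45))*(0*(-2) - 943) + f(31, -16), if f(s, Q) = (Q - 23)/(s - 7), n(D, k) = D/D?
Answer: -10953901/8 ≈ -1.3692e+6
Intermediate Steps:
n(D, k) = 1
f(s, Q) = (-23 + Q)/(-7 + s)
(1451 + n(43, -45))*(0*(-2) - 943) + f(31, -16) = (1451 + 1)*(0*(-2) - 943) + (-23 - 16)/(-7 + 31) = 1452*(0 - 943) - 39/24 = 1452*(-943) + (1/24)*(-39) = -1369236 - 13/8 = -10953901/8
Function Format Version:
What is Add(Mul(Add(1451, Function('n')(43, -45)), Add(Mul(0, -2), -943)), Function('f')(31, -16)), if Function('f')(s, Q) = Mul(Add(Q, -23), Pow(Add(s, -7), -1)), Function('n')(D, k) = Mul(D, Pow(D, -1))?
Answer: Rational(-10953901, 8) ≈ -1.3692e+6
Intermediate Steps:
Function('n')(D, k) = 1
Function('f')(s, Q) = Mul(Pow(Add(-7, s), -1), Add(-23, Q)) (Function('f')(s, Q) = Mul(Add(-23, Q), Pow(Add(-7, s), -1)) = Mul(Pow(Add(-7, s), -1), Add(-23, Q)))
Add(Mul(Add(1451, Function('n')(43, -45)), Add(Mul(0, -2), -943)), Function('f')(31, -16)) = Add(Mul(Add(1451, 1), Add(Mul(0, -2), -943)), Mul(Pow(Add(-7, 31), -1), Add(-23, -16))) = Add(Mul(1452, Add(0, -943)), Mul(Pow(24, -1), -39)) = Add(Mul(1452, -943), Mul(Rational(1, 24), -39)) = Add(-1369236, Rational(-13, 8)) = Rational(-10953901, 8)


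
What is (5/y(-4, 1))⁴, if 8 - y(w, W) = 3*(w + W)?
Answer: 625/83521 ≈ 0.0074831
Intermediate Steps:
y(w, W) = 8 - 3*W - 3*w (y(w, W) = 8 - 3*(w + W) = 8 - 3*(W + w) = 8 - (3*W + 3*w) = 8 + (-3*W - 3*w) = 8 - 3*W - 3*w)
(5/y(-4, 1))⁴ = (5/(8 - 3*1 - 3*(-4)))⁴ = (5/(8 - 3 + 12))⁴ = (5/17)⁴ = 625/83521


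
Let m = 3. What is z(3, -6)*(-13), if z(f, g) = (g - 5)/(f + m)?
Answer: 143/6 ≈ 23.833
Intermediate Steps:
z(f, g) = (-5 + g)/(3 + f) (z(f, g) = (g - 5)/(f + 3) = (-5 + g)/(3 + f))
z(3, -6)*(-13) = ((-5 - 6)/(3 + 3))*(-13) = (-11/6)*(-13) = ((⅙)*(-11))*(-13) = -11/6*(-13) = 143/6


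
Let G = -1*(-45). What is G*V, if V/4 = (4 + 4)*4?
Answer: 5760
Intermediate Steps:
G = 45
V = 128 (V = 4*((4 + 4)*4) = 4*(8*4) = 4*32 = 128)
G*V = 45*128 = 5760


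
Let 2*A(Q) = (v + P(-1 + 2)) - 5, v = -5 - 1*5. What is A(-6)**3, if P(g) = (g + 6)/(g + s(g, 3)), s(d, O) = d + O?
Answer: -39304/125 ≈ -314.43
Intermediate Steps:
v = -10 (v = -5 - 5 = -10)
s(d, O) = O + d
P(g) = (6 + g)/(3 + 2*g) (P(g) = (g + 6)/(g + (3 + g)) = (6 + g)/(3 + 2*g))
A(Q) = -34/5 (A(Q) = ((-10 + (6 + (-1 + 2))/(3 + 2*(-1 + 2))) - 5)/2 = ((-10 + (6 + 1)/(3 + 2*1)) - 5)/2 = ((-10 + 7/(3 + 2)) - 5)/2 = ((-10 + 7/5) - 5)/2 = (-43/5 - 5)/2 = (1/2)*(-68/5) = -34/5)
A(-6)**3 = (-34/5)**3 = -39304/125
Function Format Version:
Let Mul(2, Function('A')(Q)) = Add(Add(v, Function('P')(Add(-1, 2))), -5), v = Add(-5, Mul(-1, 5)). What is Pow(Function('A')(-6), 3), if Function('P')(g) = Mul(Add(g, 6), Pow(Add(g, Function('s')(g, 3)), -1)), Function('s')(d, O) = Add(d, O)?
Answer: Rational(-39304, 125) ≈ -314.43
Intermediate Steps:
v = -10 (v = Add(-5, -5) = -10)
Function('s')(d, O) = Add(O, d)
Function('P')(g) = Mul(Pow(Add(3, Mul(2, g)), -1), Add(6, g)) (Function('P')(g) = Mul(Add(g, 6), Pow(Add(g, Add(3, g)), -1)) = Mul(Add(6, g), Pow(Add(3, Mul(2, g)), -1)) = Mul(Pow(Add(3, Mul(2, g)), -1), Add(6, g)))
Function('A')(Q) = Rational(-34, 5) (Function('A')(Q) = Mul(Rational(1, 2), Add(Add(-10, Mul(Pow(Add(3, Mul(2, Add(-1, 2))), -1), Add(6, Add(-1, 2)))), -5)) = Mul(Rational(1, 2), Add(Add(-10, Mul(Pow(Add(3, Mul(2, 1)), -1), Add(6, 1))), -5)) = Mul(Rational(1, 2), Add(Add(-10, Mul(Pow(Add(3, 2), -1), 7)), -5)) = Mul(Rational(1, 2), Add(Add(-10, Mul(Pow(5, -1), 7)), -5)) = Mul(Rational(1, 2), Add(Add(-10, Mul(Rational(1, 5), 7)), -5)) = Mul(Rational(1, 2), Add(Add(-10, Rational(7, 5)), -5)) = Mul(Rational(1, 2), Add(Rational(-43, 5), -5)) = Mul(Rational(1, 2), Rational(-68, 5)) = Rational(-34, 5))
Pow(Function('A')(-6), 3) = Pow(Rational(-34, 5), 3) = Rational(-39304, 125)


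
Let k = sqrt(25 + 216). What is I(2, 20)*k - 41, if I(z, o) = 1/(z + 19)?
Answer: -41 + sqrt(241)/21 ≈ -40.261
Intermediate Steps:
I(z, o) = 1/(19 + z)
k = sqrt(241) ≈ 15.524
I(2, 20)*k - 41 = sqrt(241)/(19 + 2) - 41 = sqrt(241)/21 - 41 = -41 + sqrt(241)/21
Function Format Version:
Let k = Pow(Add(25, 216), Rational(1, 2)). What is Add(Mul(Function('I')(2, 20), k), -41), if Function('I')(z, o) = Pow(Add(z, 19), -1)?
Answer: Add(-41, Mul(Rational(1, 21), Pow(241, Rational(1, 2)))) ≈ -40.261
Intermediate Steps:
Function('I')(z, o) = Pow(Add(19, z), -1)
k = Pow(241, Rational(1, 2)) ≈ 15.524
Add(Mul(Function('I')(2, 20), k), -41) = Add(Mul(Pow(Add(19, 2), -1), Pow(241, Rational(1, 2))), -41) = Add(Mul(Pow(21, -1), Pow(241, Rational(1, 2))), -41) = Add(Mul(Rational(1, 21), Pow(241, Rational(1, 2))), -41) = Add(-41, Mul(Rational(1, 21), Pow(241, Rational(1, 2))))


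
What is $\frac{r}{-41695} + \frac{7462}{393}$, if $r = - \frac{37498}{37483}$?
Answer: $\frac{11662028934184}{614201498205} \approx 18.987$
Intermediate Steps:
$r = - \frac{37498}{37483}$ ($r = \left(-37498\right) \frac{1}{37483} = - \frac{37498}{37483} \approx -1.0004$)
$\frac{r}{-41695} + \frac{7462}{393} = - \frac{37498}{37483 \left(-41695\right)} + \frac{7462}{393} = \left(- \frac{37498}{37483}\right) \left(- \frac{1}{41695}\right) + 7462 \cdot \frac{1}{393} = \frac{37498}{1562853685} + \frac{7462}{393} = \frac{11662028934184}{614201498205}$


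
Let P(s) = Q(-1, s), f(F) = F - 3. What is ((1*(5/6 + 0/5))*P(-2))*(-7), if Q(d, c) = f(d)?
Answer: 70/3 ≈ 23.333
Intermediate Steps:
f(F) = -3 + F
Q(d, c) = -3 + d
P(s) = -4 (P(s) = -3 - 1 = -4)
((1*(5/6 + 0/5))*P(-2))*(-7) = ((1*(5/6 + 0/5))*(-4))*(-7) = ((1*(5*(⅙) + 0*(⅕)))*(-4))*(-7) = ((1*(⅚ + 0))*(-4))*(-7) = ((1*(⅚))*(-4))*(-7) = ((⅚)*(-4))*(-7) = -10/3*(-7) = 70/3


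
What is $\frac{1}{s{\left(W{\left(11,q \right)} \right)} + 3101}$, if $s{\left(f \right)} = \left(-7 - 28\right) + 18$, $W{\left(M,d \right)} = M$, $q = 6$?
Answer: $\frac{1}{3084} \approx 0.00032425$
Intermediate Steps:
$s{\left(f \right)} = -17$ ($s{\left(f \right)} = -35 + 18 = -17$)
$\frac{1}{s{\left(W{\left(11,q \right)} \right)} + 3101} = \frac{1}{-17 + 3101} = \frac{1}{3084}$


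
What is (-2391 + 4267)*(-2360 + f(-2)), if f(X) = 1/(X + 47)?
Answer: -199229324/45 ≈ -4.4273e+6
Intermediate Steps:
f(X) = 1/(47 + X)
(-2391 + 4267)*(-2360 + f(-2)) = (-2391 + 4267)*(-2360 + 1/(47 - 2)) = 1876*(-2360 + 1/45) = 1876*(-106199/45) = -199229324/45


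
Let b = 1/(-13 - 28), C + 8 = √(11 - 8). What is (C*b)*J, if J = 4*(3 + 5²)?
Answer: 896/41 - 112*√3/41 ≈ 17.122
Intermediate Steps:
C = -8 + √3 (C = -8 + √(11 - 8) = -8 + √3 ≈ -6.2680)
J = 112 (J = 4*(3 + 25) = 4*28 = 112)
b = -1/41 (b = 1/(-41) = -1/41 ≈ -0.024390)
(C*b)*J = ((-8 + √3)*(-1/41))*112 = (8/41 - √3/41)*112 = 896/41 - 112*√3/41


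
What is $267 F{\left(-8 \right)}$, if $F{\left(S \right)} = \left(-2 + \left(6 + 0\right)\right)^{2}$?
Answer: $4272$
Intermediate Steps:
$F{\left(S \right)} = 16$ ($F{\left(S \right)} = \left(-2 + 6\right)^{2} = 4^{2} = 16$)
$267 F{\left(-8 \right)} = 267 \cdot 16 = 4272$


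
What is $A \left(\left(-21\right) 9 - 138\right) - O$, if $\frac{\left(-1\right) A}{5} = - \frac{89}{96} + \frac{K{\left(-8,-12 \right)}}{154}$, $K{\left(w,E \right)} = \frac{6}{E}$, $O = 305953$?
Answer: $- \frac{757616157}{2464} \approx -3.0747 \cdot 10^{5}$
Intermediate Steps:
$A = \frac{34385}{7392}$ ($A = - 5 \left(- \frac{89}{96} + \frac{6 \frac{1}{-12}}{154}\right) = - 5 \left(\left(-89\right) \frac{1}{96} + 6 \left(- \frac{1}{12}\right) \frac{1}{154}\right) = - 5 \left(- \frac{89}{96} - \frac{1}{308}\right) = \left(-5\right) \left(- \frac{6877}{7392}\right) = \frac{34385}{7392} \approx 4.6516$)
$A \left(\left(-21\right) 9 - 138\right) - O = \frac{34385 \left(\left(-21\right) 9 - 138\right)}{7392} - 305953 = \frac{34385 \left(-189 - 138\right)}{7392} - 305953 = \frac{34385}{7392} \left(-327\right) - 305953 = - \frac{3747965}{2464} - 305953 = - \frac{757616157}{2464}$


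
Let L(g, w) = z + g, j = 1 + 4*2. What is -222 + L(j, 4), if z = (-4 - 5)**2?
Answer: -132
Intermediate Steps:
j = 9 (j = 1 + 8 = 9)
z = 81 (z = (-9)**2 = 81)
L(g, w) = 81 + g
-222 + L(j, 4) = -222 + (81 + 9) = -222 + 90 = -132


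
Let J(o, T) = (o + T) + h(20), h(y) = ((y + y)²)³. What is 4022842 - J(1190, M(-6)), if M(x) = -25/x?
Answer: -24551870113/6 ≈ -4.0920e+9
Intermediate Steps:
h(y) = 64*y⁶ (h(y) = ((2*y)²)³ = (4*y²)³ = 64*y⁶)
J(o, T) = 4096000000 + T + o (J(o, T) = (o + T) + 64*20⁶ = (T + o) + 64*64000000 = (T + o) + 4096000000 = 4096000000 + T + o)
4022842 - J(1190, M(-6)) = 4022842 - (4096000000 - 25/(-6) + 1190) = 4022842 - (4096000000 - 25*(-⅙) + 1190) = 4022842 - (4096000000 + 25/6 + 1190) = 4022842 - 1*24576007165/6 = 4022842 - 24576007165/6 = -24551870113/6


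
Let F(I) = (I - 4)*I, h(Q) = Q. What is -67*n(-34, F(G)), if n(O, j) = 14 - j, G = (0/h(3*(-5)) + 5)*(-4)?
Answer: 31222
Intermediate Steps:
G = -20 (G = (0/((3*(-5))) + 5)*(-4) = (0/(-15) + 5)*(-4) = (0*(-1/15) + 5)*(-4) = (0 + 5)*(-4) = 5*(-4) = -20)
F(I) = I*(-4 + I) (F(I) = (-4 + I)*I = I*(-4 + I))
-67*n(-34, F(G)) = -67*(14 - (-20)*(-4 - 20)) = -67*(14 - (-20)*(-24)) = -67*(14 - 1*480) = -67*(14 - 480) = -67*(-466) = 31222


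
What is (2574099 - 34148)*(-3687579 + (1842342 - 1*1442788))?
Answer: -8351422386775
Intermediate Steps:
(2574099 - 34148)*(-3687579 + (1842342 - 1*1442788)) = 2539951*(-3687579 + (1842342 - 1442788)) = 2539951*(-3687579 + 399554) = 2539951*(-3288025) = -8351422386775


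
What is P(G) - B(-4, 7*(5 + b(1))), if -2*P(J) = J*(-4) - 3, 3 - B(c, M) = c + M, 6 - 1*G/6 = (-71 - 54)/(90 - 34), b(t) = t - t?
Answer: 898/7 ≈ 128.29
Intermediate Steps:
b(t) = 0
G = 1383/28 (G = 36 - 6*(-71 - 54)/(90 - 34) = 36 - (-750)/56 = 36 - 6*(-125/56) = 36 + 375/28 = 1383/28 ≈ 49.393)
B(c, M) = 3 - M - c (B(c, M) = 3 - (c + M) = 3 - (M + c) = 3 + (-M - c) = 3 - M - c)
P(J) = 3/2 + 2*J (P(J) = -(J*(-4) - 3)/2 = -(-4*J - 3)/2 = -(-3 - 4*J)/2 = 3/2 + 2*J)
P(G) - B(-4, 7*(5 + b(1))) = (3/2 + 2*(1383/28)) - (3 - 7*(5 + 0) - 1*(-4)) = (3/2 + 1383/14) - (3 - 7*5 + 4) = 702/7 - (3 - 1*35 + 4) = 702/7 - (3 - 35 + 4) = 702/7 - 1*(-28) = 702/7 + 28 = 898/7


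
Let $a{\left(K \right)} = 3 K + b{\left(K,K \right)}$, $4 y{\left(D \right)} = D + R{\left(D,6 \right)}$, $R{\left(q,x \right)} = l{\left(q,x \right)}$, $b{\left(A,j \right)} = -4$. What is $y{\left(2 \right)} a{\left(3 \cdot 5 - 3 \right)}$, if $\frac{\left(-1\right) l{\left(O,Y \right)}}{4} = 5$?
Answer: $-144$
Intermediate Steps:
$l{\left(O,Y \right)} = -20$ ($l{\left(O,Y \right)} = \left(-4\right) 5 = -20$)
$R{\left(q,x \right)} = -20$
$y{\left(D \right)} = -5 + \frac{D}{4}$ ($y{\left(D \right)} = \frac{D - 20}{4} = \frac{-20 + D}{4} = -5 + \frac{D}{4}$)
$a{\left(K \right)} = -4 + 3 K$ ($a{\left(K \right)} = 3 K - 4 = -4 + 3 K$)
$y{\left(2 \right)} a{\left(3 \cdot 5 - 3 \right)} = \left(-5 + \frac{1}{4} \cdot 2\right) \left(-4 + 3 \left(3 \cdot 5 - 3\right)\right) = \left(-5 + \frac{1}{2}\right) \left(-4 + 3 \left(15 - 3\right)\right) = - \frac{9 \left(-4 + 3 \cdot 12\right)}{2} = - \frac{9 \left(-4 + 36\right)}{2} = \left(- \frac{9}{2}\right) 32 = -144$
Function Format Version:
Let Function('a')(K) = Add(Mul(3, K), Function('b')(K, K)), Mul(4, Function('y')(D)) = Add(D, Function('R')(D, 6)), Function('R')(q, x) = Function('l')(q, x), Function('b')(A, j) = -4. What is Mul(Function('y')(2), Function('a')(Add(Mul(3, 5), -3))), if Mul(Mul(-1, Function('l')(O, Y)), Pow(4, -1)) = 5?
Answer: -144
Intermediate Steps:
Function('l')(O, Y) = -20 (Function('l')(O, Y) = Mul(-4, 5) = -20)
Function('R')(q, x) = -20
Function('y')(D) = Add(-5, Mul(Rational(1, 4), D)) (Function('y')(D) = Mul(Rational(1, 4), Add(D, -20)) = Mul(Rational(1, 4), Add(-20, D)) = Add(-5, Mul(Rational(1, 4), D)))
Function('a')(K) = Add(-4, Mul(3, K)) (Function('a')(K) = Add(Mul(3, K), -4) = Add(-4, Mul(3, K)))
Mul(Function('y')(2), Function('a')(Add(Mul(3, 5), -3))) = Mul(Add(-5, Mul(Rational(1, 4), 2)), Add(-4, Mul(3, Add(Mul(3, 5), -3)))) = Mul(Add(-5, Rational(1, 2)), Add(-4, Mul(3, Add(15, -3)))) = Mul(Rational(-9, 2), Add(-4, Mul(3, 12))) = Mul(Rational(-9, 2), Add(-4, 36)) = Mul(Rational(-9, 2), 32) = -144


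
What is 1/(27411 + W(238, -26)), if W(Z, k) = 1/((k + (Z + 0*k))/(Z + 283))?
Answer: 212/5811653 ≈ 3.6478e-5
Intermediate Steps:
W(Z, k) = (283 + Z)/(Z + k) (W(Z, k) = 1/((k + (Z + 0))/(283 + Z)) = 1/((k + Z)/(283 + Z)) = 1/((Z + k)/(283 + Z)) = (283 + Z)/(Z + k))
1/(27411 + W(238, -26)) = 1/(27411 + (283 + 238)/(238 - 26)) = 1/(27411 + 521/212) = 1/(5811653/212) = 212/5811653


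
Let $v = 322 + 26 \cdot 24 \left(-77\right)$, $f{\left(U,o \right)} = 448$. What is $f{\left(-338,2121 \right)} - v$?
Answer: $48174$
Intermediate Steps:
$v = -47726$ ($v = 322 + 624 \left(-77\right) = 322 - 48048 = -47726$)
$f{\left(-338,2121 \right)} - v = 448 - -47726 = 448 + 47726 = 48174$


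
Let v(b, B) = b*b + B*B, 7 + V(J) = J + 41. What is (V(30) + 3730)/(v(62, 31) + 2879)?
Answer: 1897/3842 ≈ 0.49375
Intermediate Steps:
V(J) = 34 + J (V(J) = -7 + (J + 41) = -7 + (41 + J) = 34 + J)
v(b, B) = B² + b² (v(b, B) = b² + B² = B² + b²)
(V(30) + 3730)/(v(62, 31) + 2879) = ((34 + 30) + 3730)/((31² + 62²) + 2879) = (64 + 3730)/((961 + 3844) + 2879) = 3794/(4805 + 2879) = 3794/7684 = 3794*(1/7684) = 1897/3842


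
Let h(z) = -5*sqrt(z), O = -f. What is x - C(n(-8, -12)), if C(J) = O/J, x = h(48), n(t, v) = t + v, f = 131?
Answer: -131/20 - 20*sqrt(3) ≈ -41.191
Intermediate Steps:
O = -131 (O = -1*131 = -131)
x = -20*sqrt(3) ≈ -34.641
C(J) = -131/J
x - C(n(-8, -12)) = -20*sqrt(3) - (-131)/(-8 - 12) = -20*sqrt(3) - (-131)/(-20) = -20*sqrt(3) - (-131)*(-1)/20 = -20*sqrt(3) - 1*131/20 = -20*sqrt(3) - 131/20 = -131/20 - 20*sqrt(3)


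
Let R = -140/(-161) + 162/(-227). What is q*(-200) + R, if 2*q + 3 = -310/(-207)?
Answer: 307262/2043 ≈ 150.40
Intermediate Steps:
q = -311/414 (q = -3/2 + (-310/(-207))/2 = -3/2 + (-310*(-1/207))/2 = -3/2 + (1/2)*(310/207) = -3/2 + 155/207 = -311/414 ≈ -0.75121)
R = 814/5221 (R = -140*(-1/161) + 162*(-1/227) = 20/23 - 162/227 = 814/5221 ≈ 0.15591)
q*(-200) + R = -311/414*(-200) + 814/5221 = 31100/207 + 814/5221 = 307262/2043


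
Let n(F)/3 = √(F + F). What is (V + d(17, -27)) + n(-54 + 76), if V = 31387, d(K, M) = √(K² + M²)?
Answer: 31387 + √1018 + 6*√11 ≈ 31439.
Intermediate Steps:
n(F) = 3*√2*√F (n(F) = 3*√(F + F) = 3*√(2*F) = 3*(√2*√F) = 3*√2*√F)
(V + d(17, -27)) + n(-54 + 76) = (31387 + √(17² + (-27)²)) + 3*√2*√(-54 + 76) = (31387 + √(289 + 729)) + 3*√2*√22 = (31387 + √1018) + 6*√11 = 31387 + √1018 + 6*√11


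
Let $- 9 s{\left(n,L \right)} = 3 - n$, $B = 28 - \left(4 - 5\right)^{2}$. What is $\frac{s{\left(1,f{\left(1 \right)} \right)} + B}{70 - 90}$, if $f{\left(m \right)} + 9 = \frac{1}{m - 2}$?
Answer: $- \frac{241}{180} \approx -1.3389$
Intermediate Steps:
$B = 27$ ($B = 28 - \left(-1\right)^{2} = 28 - 1 = 27$)
$f{\left(m \right)} = -9 + \frac{1}{-2 + m}$ ($f{\left(m \right)} = -9 + \frac{1}{m - 2} = -9 + \frac{1}{-2 + m}$)
$s{\left(n,L \right)} = - \frac{1}{3} + \frac{n}{9}$ ($s{\left(n,L \right)} = - \frac{3 - n}{9} = - \frac{1}{3} + \frac{n}{9}$)
$\frac{s{\left(1,f{\left(1 \right)} \right)} + B}{70 - 90} = \frac{\left(- \frac{1}{3} + \frac{1}{9} \cdot 1\right) + 27}{70 - 90} = \frac{\left(- \frac{1}{3} + \frac{1}{9}\right) + 27}{-20} = - \frac{- \frac{2}{9} + 27}{20} = \left(- \frac{1}{20}\right) \frac{241}{9} = - \frac{241}{180}$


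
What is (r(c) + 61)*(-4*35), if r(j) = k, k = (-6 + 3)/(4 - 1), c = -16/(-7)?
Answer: -8400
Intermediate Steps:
c = 16/7 (c = -16*(-⅐) = 16/7 ≈ 2.2857)
k = -1 (k = -3/3 = -3*⅓ = -1)
r(j) = -1
(r(c) + 61)*(-4*35) = (-1 + 61)*(-4*35) = 60*(-140) = -8400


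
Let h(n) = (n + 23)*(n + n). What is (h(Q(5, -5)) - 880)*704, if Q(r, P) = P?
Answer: -746240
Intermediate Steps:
h(n) = 2*n*(23 + n) (h(n) = (23 + n)*(2*n) = 2*n*(23 + n))
(h(Q(5, -5)) - 880)*704 = (2*(-5)*(23 - 5) - 880)*704 = (2*(-5)*18 - 880)*704 = (-180 - 880)*704 = -1060*704 = -746240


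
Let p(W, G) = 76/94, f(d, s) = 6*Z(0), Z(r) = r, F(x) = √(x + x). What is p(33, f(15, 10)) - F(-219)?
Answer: 38/47 - I*√438 ≈ 0.80851 - 20.928*I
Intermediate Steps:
F(x) = √2*√x (F(x) = √(2*x) = √2*√x)
f(d, s) = 0 (f(d, s) = 6*0 = 0)
p(W, G) = 38/47 (p(W, G) = 76*(1/94) = 38/47)
p(33, f(15, 10)) - F(-219) = 38/47 - √2*√(-219) = 38/47 - √2*I*√219 = 38/47 - I*√438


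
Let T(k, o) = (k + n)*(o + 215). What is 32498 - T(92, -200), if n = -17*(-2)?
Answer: 30608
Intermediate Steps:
n = 34
T(k, o) = (34 + k)*(215 + o) (T(k, o) = (k + 34)*(o + 215) = (34 + k)*(215 + o))
32498 - T(92, -200) = 32498 - (7310 + 34*(-200) + 215*92 + 92*(-200)) = 32498 - (7310 - 6800 + 19780 - 18400) = 32498 - 1*1890 = 32498 - 1890 = 30608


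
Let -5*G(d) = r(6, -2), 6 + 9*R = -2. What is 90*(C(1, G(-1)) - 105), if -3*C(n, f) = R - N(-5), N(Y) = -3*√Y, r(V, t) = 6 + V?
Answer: -28270/3 - 90*I*√5 ≈ -9423.3 - 201.25*I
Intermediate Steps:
R = -8/9 (R = -⅔ + (⅑)*(-2) = -⅔ - 2/9 = -8/9 ≈ -0.88889)
G(d) = -12/5 (G(d) = -(6 + 6)/5 = -⅕*12 = -12/5)
C(n, f) = 8/27 - I*√5 (C(n, f) = -(-8/9 - (-3)*√(-5))/3 = -(-8/9 - (-3)*I*√5)/3 = -(-8/9 + 3*I*√5)/3 = 8/27 - I*√5)
90*(C(1, G(-1)) - 105) = 90*((8/27 - I*√5) - 105) = 90*(-2827/27 - I*√5) = -28270/3 - 90*I*√5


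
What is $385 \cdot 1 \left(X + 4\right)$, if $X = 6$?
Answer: $3850$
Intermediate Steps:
$385 \cdot 1 \left(X + 4\right) = 385 \cdot 1 \left(6 + 4\right) = 385 \cdot 1 \cdot 10 = 385 \cdot 10 = 3850$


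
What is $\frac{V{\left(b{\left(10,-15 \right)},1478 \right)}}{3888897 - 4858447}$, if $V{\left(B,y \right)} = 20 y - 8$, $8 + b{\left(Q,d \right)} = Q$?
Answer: $- \frac{14776}{484775} \approx -0.03048$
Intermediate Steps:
$b{\left(Q,d \right)} = -8 + Q$
$V{\left(B,y \right)} = -8 + 20 y$
$\frac{V{\left(b{\left(10,-15 \right)},1478 \right)}}{3888897 - 4858447} = \frac{-8 + 20 \cdot 1478}{3888897 - 4858447} = \frac{-8 + 29560}{-969550} = 29552 \left(- \frac{1}{969550}\right) = - \frac{14776}{484775}$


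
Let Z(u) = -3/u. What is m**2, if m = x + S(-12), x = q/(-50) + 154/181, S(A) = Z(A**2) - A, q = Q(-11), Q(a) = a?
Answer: 8034157822681/47175840000 ≈ 170.30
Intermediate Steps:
q = -11
S(A) = -A - 3/A**2 (S(A) = -3/A**2 - A = -A - 3/A**2)
x = 9691/9050 (x = -11/(-50) + 154/181 = -11*(-1/50) + 154*(1/181) = 11/50 + 154/181 = 9691/9050 ≈ 1.0708)
m = 2834459/217200 (m = 9691/9050 + (-1*(-12) - 3/(-12)**2) = 9691/9050 + (12 - 3*1/144) = 9691/9050 + (12 - 1/48) = 9691/9050 + 575/48 = 2834459/217200 ≈ 13.050)
m**2 = (2834459/217200)**2 = 8034157822681/47175840000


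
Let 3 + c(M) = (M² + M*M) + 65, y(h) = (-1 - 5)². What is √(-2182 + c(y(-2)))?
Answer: 2*√118 ≈ 21.726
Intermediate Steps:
y(h) = 36 (y(h) = (-6)² = 36)
c(M) = 62 + 2*M² (c(M) = -3 + ((M² + M*M) + 65) = -3 + ((M² + M²) + 65) = -3 + (2*M² + 65) = -3 + (65 + 2*M²) = 62 + 2*M²)
√(-2182 + c(y(-2))) = √(-2182 + (62 + 2*36²)) = √(-2182 + (62 + 2*1296)) = √(-2182 + (62 + 2592)) = √(-2182 + 2654) = √472 = 2*√118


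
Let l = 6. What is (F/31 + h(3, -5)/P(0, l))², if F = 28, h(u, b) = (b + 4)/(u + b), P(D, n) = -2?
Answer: 6561/15376 ≈ 0.42670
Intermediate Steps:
h(u, b) = (4 + b)/(b + u)
(F/31 + h(3, -5)/P(0, l))² = (28/31 + ((4 - 5)/(-5 + 3))/(-2))² = (28*(1/31) + (-1/(-2))*(-½))² = (28/31 - ½*(-1)*(-½))² = (28/31 + (½)*(-½))² = (28/31 - ¼)² = (81/124)² = 6561/15376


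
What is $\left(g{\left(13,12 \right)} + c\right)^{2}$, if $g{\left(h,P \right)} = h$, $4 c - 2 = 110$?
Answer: $1681$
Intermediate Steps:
$c = 28$ ($c = \frac{1}{2} + \frac{1}{4} \cdot 110 = \frac{1}{2} + \frac{55}{2} = 28$)
$\left(g{\left(13,12 \right)} + c\right)^{2} = \left(13 + 28\right)^{2} = 41^{2} = 1681$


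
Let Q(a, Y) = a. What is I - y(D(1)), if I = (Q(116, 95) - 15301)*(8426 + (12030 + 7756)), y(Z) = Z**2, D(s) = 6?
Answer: -428399256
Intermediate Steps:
I = -428399220 (I = (116 - 15301)*(8426 + (12030 + 7756)) = -15185*(8426 + 19786) = -15185*28212 = -428399220)
I - y(D(1)) = -428399220 - 1*6**2 = -428399220 - 1*36 = -428399220 - 36 = -428399256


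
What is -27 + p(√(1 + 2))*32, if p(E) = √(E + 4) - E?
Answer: -27 - 32*√3 + 32*√(4 + √3) ≈ -5.8122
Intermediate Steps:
p(E) = √(4 + E) - E
-27 + p(√(1 + 2))*32 = -27 + (√(4 + √(1 + 2)) - √(1 + 2))*32 = -27 + (√(4 + √3) - √3)*32 = -27 + (-32*√3 + 32*√(4 + √3)) = -27 - 32*√3 + 32*√(4 + √3)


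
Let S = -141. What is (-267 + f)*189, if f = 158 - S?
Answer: 6048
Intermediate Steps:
f = 299 (f = 158 - 1*(-141) = 158 + 141 = 299)
(-267 + f)*189 = (-267 + 299)*189 = 32*189 = 6048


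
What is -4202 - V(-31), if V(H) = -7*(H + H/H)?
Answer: -4412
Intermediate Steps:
V(H) = -7 - 7*H (V(H) = -7*(H + 1) = -7*(1 + H) = -7 - 7*H)
-4202 - V(-31) = -4202 - (-7 - 7*(-31)) = -4202 - (-7 + 217) = -4202 - 1*210 = -4202 - 210 = -4412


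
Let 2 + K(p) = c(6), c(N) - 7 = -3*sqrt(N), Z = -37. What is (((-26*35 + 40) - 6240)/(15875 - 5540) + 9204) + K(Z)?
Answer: 6344527/689 - 3*sqrt(6) ≈ 9201.0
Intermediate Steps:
c(N) = 7 - 3*sqrt(N)
K(p) = 5 - 3*sqrt(6) (K(p) = -2 + (7 - 3*sqrt(6)) = 5 - 3*sqrt(6))
(((-26*35 + 40) - 6240)/(15875 - 5540) + 9204) + K(Z) = (((-26*35 + 40) - 6240)/(15875 - 5540) + 9204) + (5 - 3*sqrt(6)) = (((-910 + 40) - 6240)/10335 + 9204) + (5 - 3*sqrt(6)) = ((-870 - 6240)*(1/10335) + 9204) + (5 - 3*sqrt(6)) = (-7110*1/10335 + 9204) + (5 - 3*sqrt(6)) = (-474/689 + 9204) + (5 - 3*sqrt(6)) = 6341082/689 + (5 - 3*sqrt(6)) = 6344527/689 - 3*sqrt(6)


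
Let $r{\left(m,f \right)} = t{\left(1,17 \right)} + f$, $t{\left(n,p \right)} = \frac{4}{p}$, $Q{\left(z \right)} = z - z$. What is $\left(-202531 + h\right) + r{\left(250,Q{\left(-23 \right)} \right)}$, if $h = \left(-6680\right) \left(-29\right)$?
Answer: $- \frac{149783}{17} \approx -8810.8$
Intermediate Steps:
$Q{\left(z \right)} = 0$
$r{\left(m,f \right)} = \frac{4}{17} + f$
$h = 193720$
$\left(-202531 + h\right) + r{\left(250,Q{\left(-23 \right)} \right)} = \left(-202531 + 193720\right) + \left(\frac{4}{17} + 0\right) = -8811 + \frac{4}{17} = - \frac{149783}{17}$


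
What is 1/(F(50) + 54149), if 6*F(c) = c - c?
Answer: 1/54149 ≈ 1.8468e-5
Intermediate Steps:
F(c) = 0 (F(c) = (c - c)/6 = (1/6)*0 = 0)
1/(F(50) + 54149) = 1/(0 + 54149) = 1/54149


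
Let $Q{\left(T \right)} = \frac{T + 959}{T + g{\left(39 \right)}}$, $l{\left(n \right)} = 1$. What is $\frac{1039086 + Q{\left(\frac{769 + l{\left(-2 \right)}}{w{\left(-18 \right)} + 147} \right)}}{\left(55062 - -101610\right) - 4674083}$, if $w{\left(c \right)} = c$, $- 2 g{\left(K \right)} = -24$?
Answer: $- \frac{2408725829}{10471358698} \approx -0.23003$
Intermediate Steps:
$g{\left(K \right)} = 12$ ($g{\left(K \right)} = \left(- \frac{1}{2}\right) \left(-24\right) = 12$)
$Q{\left(T \right)} = \frac{959 + T}{12 + T}$ ($Q{\left(T \right)} = \frac{T + 959}{T + 12} = \frac{959 + T}{12 + T}$)
$\frac{1039086 + Q{\left(\frac{769 + l{\left(-2 \right)}}{w{\left(-18 \right)} + 147} \right)}}{\left(55062 - -101610\right) - 4674083} = \frac{1039086 + \frac{959 + \frac{769 + 1}{-18 + 147}}{12 + \frac{769 + 1}{-18 + 147}}}{\left(55062 - -101610\right) - 4674083} = \frac{1039086 + \frac{959 + \frac{770}{129}}{12 + \frac{770}{129}}}{\left(55062 + 101610\right) - 4674083} = \frac{1039086 + \frac{959 + 770 \cdot \frac{1}{129}}{12 + 770 \cdot \frac{1}{129}}}{156672 - 4674083} = \frac{1039086 + \frac{959 + \frac{770}{129}}{12 + \frac{770}{129}}}{-4517411} = \left(1039086 + \frac{1}{\frac{2318}{129}} \cdot \frac{124481}{129}\right) \left(- \frac{1}{4517411}\right) = \left(1039086 + \frac{129}{2318} \cdot \frac{124481}{129}\right) \left(- \frac{1}{4517411}\right) = \left(1039086 + \frac{124481}{2318}\right) \left(- \frac{1}{4517411}\right) = \frac{2408725829}{2318} \left(- \frac{1}{4517411}\right) = - \frac{2408725829}{10471358698}$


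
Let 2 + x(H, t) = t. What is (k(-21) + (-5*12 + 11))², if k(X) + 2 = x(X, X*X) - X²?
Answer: 2809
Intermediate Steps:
x(H, t) = -2 + t
k(X) = -4 (k(X) = -2 + ((-2 + X*X) - X²) = -2 + ((-2 + X²) - X²) = -2 - 2 = -4)
(k(-21) + (-5*12 + 11))² = (-4 + (-5*12 + 11))² = (-4 + (-60 + 11))² = (-4 - 49)² = (-53)² = 2809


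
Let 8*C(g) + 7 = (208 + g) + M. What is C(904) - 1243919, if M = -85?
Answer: -2487583/2 ≈ -1.2438e+6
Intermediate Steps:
C(g) = 29/2 + g/8 (C(g) = -7/8 + ((208 + g) - 85)/8 = -7/8 + (123 + g)/8 = -7/8 + (123/8 + g/8) = 29/2 + g/8)
C(904) - 1243919 = (29/2 + (⅛)*904) - 1243919 = (29/2 + 113) - 1243919 = 255/2 - 1243919 = -2487583/2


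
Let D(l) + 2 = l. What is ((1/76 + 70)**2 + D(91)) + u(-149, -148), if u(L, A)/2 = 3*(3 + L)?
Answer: 23767329/5776 ≈ 4114.8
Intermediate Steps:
D(l) = -2 + l
u(L, A) = 18 + 6*L (u(L, A) = 2*(3*(3 + L)) = 2*(9 + 3*L) = 18 + 6*L)
((1/76 + 70)**2 + D(91)) + u(-149, -148) = ((1/76 + 70)**2 + (-2 + 91)) + (18 + 6*(-149)) = ((1/76 + 70)**2 + 89) + (18 - 894) = ((5321/76)**2 + 89) - 876 = (28313041/5776 + 89) - 876 = 28827105/5776 - 876 = 23767329/5776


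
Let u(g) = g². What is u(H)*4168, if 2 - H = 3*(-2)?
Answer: 266752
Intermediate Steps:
H = 8 (H = 2 - 3*(-2) = 2 - 1*(-6) = 2 + 6 = 8)
u(H)*4168 = 8²*4168 = 64*4168 = 266752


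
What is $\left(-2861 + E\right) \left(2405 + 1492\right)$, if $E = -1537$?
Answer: $-17139006$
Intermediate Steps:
$\left(-2861 + E\right) \left(2405 + 1492\right) = \left(-2861 - 1537\right) \left(2405 + 1492\right) = \left(-4398\right) 3897 = -17139006$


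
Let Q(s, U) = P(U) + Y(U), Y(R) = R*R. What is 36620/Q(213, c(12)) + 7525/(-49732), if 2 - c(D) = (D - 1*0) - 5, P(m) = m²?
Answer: 182080959/248660 ≈ 732.25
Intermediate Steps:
Y(R) = R²
c(D) = 7 - D (c(D) = 2 - ((D - 1*0) - 5) = 2 - ((D + 0) - 5) = 2 - (D - 5) = 2 - (-5 + D) = 2 + (5 - D) = 7 - D)
Q(s, U) = 2*U² (Q(s, U) = U² + U² = 2*U²)
36620/Q(213, c(12)) + 7525/(-49732) = 36620/((2*(7 - 1*12)²)) + 7525/(-49732) = 36620/((2*(7 - 12)²)) + 7525*(-1/49732) = 36620/((2*(-5)²)) - 7525/49732 = 36620/((2*25)) - 7525/49732 = 36620/50 - 7525/49732 = 36620*(1/50) - 7525/49732 = 3662/5 - 7525/49732 = 182080959/248660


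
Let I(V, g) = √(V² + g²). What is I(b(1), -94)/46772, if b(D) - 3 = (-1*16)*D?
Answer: √9005/46772 ≈ 0.0020289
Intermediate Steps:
b(D) = 3 - 16*D (b(D) = 3 + (-1*16)*D = 3 - 16*D)
I(b(1), -94)/46772 = √((3 - 16*1)² + (-94)²)/46772 = √((3 - 16)² + 8836)*(1/46772) = √((-13)² + 8836)*(1/46772) = √(169 + 8836)*(1/46772) = √9005*(1/46772) = √9005/46772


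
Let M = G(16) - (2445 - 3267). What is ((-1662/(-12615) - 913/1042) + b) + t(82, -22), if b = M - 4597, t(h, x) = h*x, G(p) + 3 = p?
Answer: -24391303157/4381610 ≈ -5566.7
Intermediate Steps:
G(p) = -3 + p
M = 835 (M = (-3 + 16) - (2445 - 3267) = 13 - 1*(-822) = 13 + 822 = 835)
b = -3762 (b = 835 - 4597 = -3762)
((-1662/(-12615) - 913/1042) + b) + t(82, -22) = ((-1662/(-12615) - 913/1042) - 3762) + 82*(-22) = ((-1662*(-1/12615) - 913*1/1042) - 3762) - 1804 = ((554/4205 - 913/1042) - 3762) - 1804 = (-3261897/4381610 - 3762) - 1804 = -16486878717/4381610 - 1804 = -24391303157/4381610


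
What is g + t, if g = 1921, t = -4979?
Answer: -3058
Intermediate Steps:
g + t = 1921 - 4979 = -3058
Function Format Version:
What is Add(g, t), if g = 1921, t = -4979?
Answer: -3058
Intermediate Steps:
Add(g, t) = Add(1921, -4979) = -3058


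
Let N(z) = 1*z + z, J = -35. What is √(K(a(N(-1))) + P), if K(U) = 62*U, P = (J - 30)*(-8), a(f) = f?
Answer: 6*√11 ≈ 19.900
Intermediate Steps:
N(z) = 2*z (N(z) = z + z = 2*z)
P = 520 (P = (-35 - 30)*(-8) = -65*(-8) = 520)
√(K(a(N(-1))) + P) = √(62*(2*(-1)) + 520) = √(62*(-2) + 520) = √(-124 + 520) = √396 = 6*√11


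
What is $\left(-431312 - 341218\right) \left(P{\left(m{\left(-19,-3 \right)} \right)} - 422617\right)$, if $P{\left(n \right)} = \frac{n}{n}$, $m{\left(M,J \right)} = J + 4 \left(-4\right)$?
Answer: $326483538480$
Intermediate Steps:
$m{\left(M,J \right)} = -16 + J$ ($m{\left(M,J \right)} = J - 16 = -16 + J$)
$P{\left(n \right)} = 1$
$\left(-431312 - 341218\right) \left(P{\left(m{\left(-19,-3 \right)} \right)} - 422617\right) = \left(-431312 - 341218\right) \left(1 - 422617\right) = \left(-772530\right) \left(-422616\right) = 326483538480$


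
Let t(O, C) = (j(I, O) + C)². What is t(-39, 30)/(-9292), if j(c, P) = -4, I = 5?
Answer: -169/2323 ≈ -0.072751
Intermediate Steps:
t(O, C) = (-4 + C)²
t(-39, 30)/(-9292) = (-4 + 30)²/(-9292) = 26²*(-1/9292) = 676*(-1/9292) = -169/2323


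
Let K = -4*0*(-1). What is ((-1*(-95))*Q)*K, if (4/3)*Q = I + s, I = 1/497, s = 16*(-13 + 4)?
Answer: 0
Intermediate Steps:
s = -144 (s = 16*(-9) = -144)
I = 1/497 ≈ 0.0020121
Q = -214701/1988 (Q = 3*(1/497 - 144)/4 = (¾)*(-71567/497) = -214701/1988 ≈ -108.00)
K = 0 (K = 0*(-1) = 0)
((-1*(-95))*Q)*K = (-1*(-95)*(-214701/1988))*0 = (95*(-214701/1988))*0 = -20396595/1988*0 = 0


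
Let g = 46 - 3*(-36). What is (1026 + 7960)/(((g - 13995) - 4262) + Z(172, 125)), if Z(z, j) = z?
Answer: -8986/17931 ≈ -0.50114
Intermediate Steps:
g = 154 (g = 46 + 108 = 154)
(1026 + 7960)/(((g - 13995) - 4262) + Z(172, 125)) = (1026 + 7960)/(((154 - 13995) - 4262) + 172) = 8986/((-13841 - 4262) + 172) = 8986/(-18103 + 172) = 8986/(-17931) = 8986*(-1/17931) = -8986/17931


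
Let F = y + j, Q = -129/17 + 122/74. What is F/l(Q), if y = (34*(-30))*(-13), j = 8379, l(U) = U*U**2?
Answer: -5385042351771/52145952256 ≈ -103.27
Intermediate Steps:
Q = -3736/629 (Q = -129*1/17 + 122*(1/74) = -129/17 + 61/37 = -3736/629 ≈ -5.9396)
l(U) = U**3
y = 13260 (y = -1020*(-13) = 13260)
F = 21639 (F = 13260 + 8379 = 21639)
F/l(Q) = 21639/((-3736/629)**3) = 21639/(-52145952256/248858189) = 21639*(-248858189/52145952256) = -5385042351771/52145952256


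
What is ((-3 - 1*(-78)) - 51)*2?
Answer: 48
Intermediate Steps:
((-3 - 1*(-78)) - 51)*2 = ((-3 + 78) - 51)*2 = (75 - 51)*2 = 24*2 = 48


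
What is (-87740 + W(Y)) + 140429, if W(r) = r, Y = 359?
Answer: 53048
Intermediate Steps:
(-87740 + W(Y)) + 140429 = (-87740 + 359) + 140429 = -87381 + 140429 = 53048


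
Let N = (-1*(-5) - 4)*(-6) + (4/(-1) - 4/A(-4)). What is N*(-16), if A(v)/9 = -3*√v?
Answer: 160 + 32*I/27 ≈ 160.0 + 1.1852*I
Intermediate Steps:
A(v) = -27*√v (A(v) = 9*(-3*√v) = -27*√v)
N = -10 - 2*I/27 (N = (-1*(-5) - 4)*(-6) + (4/(-1) - 4*I/54) = (5 - 4)*(-6) + (4*(-1) - 4*I/54) = 1*(-6) + (-4 - 4*I/54) = -6 + (-4 - 2*I/27) = -10 - 2*I/27 ≈ -10.0 - 0.074074*I)
N*(-16) = (-10 - 2*I/27)*(-16) = 160 + 32*I/27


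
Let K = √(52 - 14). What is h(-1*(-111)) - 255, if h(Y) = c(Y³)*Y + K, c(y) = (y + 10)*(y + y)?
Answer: 415235066720307 + √38 ≈ 4.1524e+14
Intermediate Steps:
c(y) = 2*y*(10 + y) (c(y) = (10 + y)*(2*y) = 2*y*(10 + y))
K = √38 ≈ 6.1644
h(Y) = √38 + 2*Y⁴*(10 + Y³) (h(Y) = (2*Y³*(10 + Y³))*Y + √38 = 2*Y⁴*(10 + Y³) + √38 = √38 + 2*Y⁴*(10 + Y³))
h(-1*(-111)) - 255 = (√38 + 2*(-1*(-111))⁴*(10 + (-1*(-111))³)) - 255 = (√38 + 2*111⁴*(10 + 111³)) - 255 = (√38 + 2*151807041*(10 + 1367631)) - 255 = (√38 + 2*151807041*1367641) - 255 = (√38 + 415235066720562) - 255 = (415235066720562 + √38) - 255 = 415235066720307 + √38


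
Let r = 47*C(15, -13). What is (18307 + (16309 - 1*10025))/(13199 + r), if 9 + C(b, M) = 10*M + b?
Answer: 1171/351 ≈ 3.3362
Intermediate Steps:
C(b, M) = -9 + b + 10*M (C(b, M) = -9 + (10*M + b) = -9 + (b + 10*M) = -9 + b + 10*M)
r = -5828 (r = 47*(-9 + 15 + 10*(-13)) = 47*(-9 + 15 - 130) = 47*(-124) = -5828)
(18307 + (16309 - 1*10025))/(13199 + r) = (18307 + (16309 - 1*10025))/(13199 - 5828) = (18307 + (16309 - 10025))/7371 = (18307 + 6284)*(1/7371) = 24591*(1/7371) = 1171/351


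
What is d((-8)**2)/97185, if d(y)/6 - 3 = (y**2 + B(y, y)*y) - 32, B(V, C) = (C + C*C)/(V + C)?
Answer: 12294/32395 ≈ 0.37950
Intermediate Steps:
B(V, C) = (C + C**2)/(C + V)
d(y) = -174 + 6*y**2 + 6*y*(1/2 + y/2) (d(y) = 18 + 6*((y**2 + (y*(1 + y)/(y + y))*y) - 32) = 18 + 6*((y**2 + (y*(1 + y)/((2*y)))*y) - 32) = 18 + 6*((y**2 + (y*(1/(2*y))*(1 + y))*y) - 32) = 18 + 6*((y**2 + (1/2 + y/2)*y) - 32) = 18 + 6*((y**2 + y*(1/2 + y/2)) - 32) = 18 + 6*(-32 + y**2 + y*(1/2 + y/2)) = 18 + (-192 + 6*y**2 + 6*y*(1/2 + y/2)) = -174 + 6*y**2 + 6*y*(1/2 + y/2))
d((-8)**2)/97185 = (-174 + 3*(-8)**2 + 9*((-8)**2)**2)/97185 = (-174 + 3*64 + 9*64**2)*(1/97185) = (-174 + 192 + 9*4096)*(1/97185) = (-174 + 192 + 36864)*(1/97185) = 36882*(1/97185) = 12294/32395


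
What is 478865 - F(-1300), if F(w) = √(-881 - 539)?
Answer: 478865 - 2*I*√355 ≈ 4.7887e+5 - 37.683*I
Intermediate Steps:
F(w) = 2*I*√355 (F(w) = √(-1420) = 2*I*√355)
478865 - F(-1300) = 478865 - 2*I*√355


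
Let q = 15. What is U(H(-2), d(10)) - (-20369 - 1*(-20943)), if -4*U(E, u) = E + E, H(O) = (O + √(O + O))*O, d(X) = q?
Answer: -576 + 2*I ≈ -576.0 + 2.0*I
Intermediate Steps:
d(X) = 15
H(O) = O*(O + √2*√O) (H(O) = (O + √(2*O))*O = (O + √2*√O)*O = O*(O + √2*√O))
U(E, u) = -E/2 (U(E, u) = -(E + E)/4 = -E/2)
U(H(-2), d(10)) - (-20369 - 1*(-20943)) = -((-2)² + √2*(-2)^(3/2))/2 - (-20369 - 1*(-20943)) = -(4 + √2*(-2*I*√2))/2 - (-20369 + 20943) = -(4 - 4*I)/2 - 1*574 = (-2 + 2*I) - 574 = -576 + 2*I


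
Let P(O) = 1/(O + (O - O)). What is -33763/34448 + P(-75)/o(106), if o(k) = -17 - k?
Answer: -311429227/317782800 ≈ -0.98001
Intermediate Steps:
P(O) = 1/O (P(O) = 1/(O + 0) = 1/O)
-33763/34448 + P(-75)/o(106) = -33763/34448 + 1/((-75)*(-17 - 1*106)) = -33763*1/34448 - 1/(75*(-17 - 106)) = -33763/34448 - 1/75/(-123) = -33763/34448 - 1/75*(-1/123) = -33763/34448 + 1/9225 = -311429227/317782800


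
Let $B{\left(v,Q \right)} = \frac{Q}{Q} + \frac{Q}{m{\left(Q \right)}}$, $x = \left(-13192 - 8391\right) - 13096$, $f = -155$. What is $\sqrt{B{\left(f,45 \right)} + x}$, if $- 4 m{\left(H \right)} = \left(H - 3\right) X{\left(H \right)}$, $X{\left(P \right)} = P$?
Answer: $\frac{4 i \sqrt{955815}}{21} \approx 186.22 i$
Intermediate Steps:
$x = -34679$ ($x = -21583 - 13096 = -34679$)
$m{\left(H \right)} = - \frac{H \left(-3 + H\right)}{4}$ ($m{\left(H \right)} = - \frac{\left(H - 3\right) H}{4} = - \frac{\left(-3 + H\right) H}{4} = - \frac{H \left(-3 + H\right)}{4}$)
$B{\left(v,Q \right)} = 1 + \frac{4}{3 - Q}$ ($B{\left(v,Q \right)} = \frac{Q}{Q} + \frac{Q}{\frac{1}{4} Q \left(3 - Q\right)} = 1 + Q \frac{4}{Q \left(3 - Q\right)} = 1 + \frac{4}{3 - Q}$)
$\sqrt{B{\left(f,45 \right)} + x} = \sqrt{\frac{-7 + 45}{-3 + 45} - 34679} = \sqrt{\frac{1}{42} \cdot 38 - 34679} = \sqrt{\frac{19}{21} - 34679} = \sqrt{- \frac{728240}{21}} = \frac{4 i \sqrt{955815}}{21}$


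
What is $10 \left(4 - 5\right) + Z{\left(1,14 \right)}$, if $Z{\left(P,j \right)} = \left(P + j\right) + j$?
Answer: $19$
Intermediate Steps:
$Z{\left(P,j \right)} = P + 2 j$
$10 \left(4 - 5\right) + Z{\left(1,14 \right)} = 10 \left(4 - 5\right) + \left(1 + 2 \cdot 14\right) = 10 \left(-1\right) + \left(1 + 28\right) = -10 + 29 = 19$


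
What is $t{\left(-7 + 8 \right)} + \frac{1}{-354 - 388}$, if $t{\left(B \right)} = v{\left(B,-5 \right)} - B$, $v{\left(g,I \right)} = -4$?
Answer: $- \frac{3711}{742} \approx -5.0014$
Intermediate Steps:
$t{\left(B \right)} = -4 - B$
$t{\left(-7 + 8 \right)} + \frac{1}{-354 - 388} = \left(-4 - \left(-7 + 8\right)\right) + \frac{1}{-354 - 388} = \left(-4 - 1\right) + \frac{1}{-742} = \left(-4 - 1\right) - \frac{1}{742} = -5 - \frac{1}{742} = - \frac{3711}{742}$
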